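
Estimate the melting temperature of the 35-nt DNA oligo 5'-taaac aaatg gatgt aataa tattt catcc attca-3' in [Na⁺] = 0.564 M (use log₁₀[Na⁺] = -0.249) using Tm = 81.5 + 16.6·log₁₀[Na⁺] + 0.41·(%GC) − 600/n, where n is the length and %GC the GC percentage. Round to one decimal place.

69.6°C

Length n = 35. Base counts: T=12, G=3, A=15, C=5
G+C = 8, so %GC = 8/35 × 100 = 22.857%
Salt term: 16.6 × (-0.249) = -4.133
GC term: 0.41 × 22.857 = 9.371; length term: −600/35 = −17.143
Tm = 81.5 + (-4.133) + 9.371 − 17.143 = 69.595 → 69.6°C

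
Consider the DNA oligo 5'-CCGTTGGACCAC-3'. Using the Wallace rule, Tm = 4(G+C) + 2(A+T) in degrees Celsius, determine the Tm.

Base counts: C=5, G=3, T=2, A=2
A+T = 4, G+C = 8
Tm = 2(4) + 4(8) = 8 + 32 = 40°C

40°C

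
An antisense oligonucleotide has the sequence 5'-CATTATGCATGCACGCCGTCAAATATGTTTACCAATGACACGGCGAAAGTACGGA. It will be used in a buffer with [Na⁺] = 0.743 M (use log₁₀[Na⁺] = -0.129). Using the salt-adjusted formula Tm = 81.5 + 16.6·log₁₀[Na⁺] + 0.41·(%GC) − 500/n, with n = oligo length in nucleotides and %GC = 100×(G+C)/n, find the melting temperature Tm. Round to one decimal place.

88.9°C

Length n = 55. Scanning the sequence gives A=18, C=13, T=12, G=12.
G+C = 25, so %GC = 25/55 × 100 = 45.455%
Salt term: 16.6 × (-0.129) = -2.141
GC term: 0.41 × 45.455 = 18.637; length term: −500/55 = −9.091
Tm = 81.5 + (-2.141) + 18.637 − 9.091 = 88.905 → 88.9°C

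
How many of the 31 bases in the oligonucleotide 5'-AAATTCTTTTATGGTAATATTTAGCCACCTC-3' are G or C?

9

Scanning the sequence gives T=13, C=6, A=9, G=3.
G+C = 3 + 6 = 9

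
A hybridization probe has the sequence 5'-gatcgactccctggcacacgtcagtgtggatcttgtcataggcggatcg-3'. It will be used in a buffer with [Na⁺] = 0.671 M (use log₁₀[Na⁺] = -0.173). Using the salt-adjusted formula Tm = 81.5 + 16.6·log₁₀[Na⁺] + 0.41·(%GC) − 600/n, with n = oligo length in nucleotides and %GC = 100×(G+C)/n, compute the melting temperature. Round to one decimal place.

Length n = 49. G=15, C=13, A=9, T=12
G+C = 28, so %GC = 28/49 × 100 = 57.143%
Salt term: 16.6 × (-0.173) = -2.872
GC term: 0.41 × 57.143 = 23.429; length term: −600/49 = −12.245
Tm = 81.5 + (-2.872) + 23.429 − 12.245 = 89.812 → 89.8°C

89.8°C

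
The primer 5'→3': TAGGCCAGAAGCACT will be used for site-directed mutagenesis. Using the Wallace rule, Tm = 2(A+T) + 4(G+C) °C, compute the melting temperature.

Base counts: C=4, G=4, T=2, A=5
A+T = 7, G+C = 8
Tm = 2×7 + 4×8 = 46°C

46°C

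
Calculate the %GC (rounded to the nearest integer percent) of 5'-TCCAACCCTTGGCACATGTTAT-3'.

Scanning the sequence gives G=3, T=7, A=5, C=7.
G+C = 3 + 7 = 10 out of 22 bases
%GC = 10/22 × 100 = 45.45% ≈ 45%

45%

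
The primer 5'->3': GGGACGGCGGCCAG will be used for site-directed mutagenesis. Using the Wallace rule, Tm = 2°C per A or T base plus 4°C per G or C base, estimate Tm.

52°C

Scanning the sequence gives C=4, T=0, A=2, G=8.
So N_AT = 2 and N_GC = 12.
Tm = 2×2 + 4×12 = 52°C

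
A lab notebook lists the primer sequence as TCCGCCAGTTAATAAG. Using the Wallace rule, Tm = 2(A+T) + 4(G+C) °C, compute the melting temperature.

C=4, A=5, T=4, G=3
So N_AT = 9 and N_GC = 7.
Tm = 4·7 + 2·9 = 28 + 18 = 46°C

46°C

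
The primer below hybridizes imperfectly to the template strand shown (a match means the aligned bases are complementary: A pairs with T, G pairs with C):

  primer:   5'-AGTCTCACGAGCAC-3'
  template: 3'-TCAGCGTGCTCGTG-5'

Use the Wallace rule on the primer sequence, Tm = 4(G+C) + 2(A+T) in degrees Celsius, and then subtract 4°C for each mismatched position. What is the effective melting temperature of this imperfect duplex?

40°C

Primer base counts: A=4, T=2, G=3, C=5 → A+T=6, G+C=8
Perfect-match Tm = 2(6) + 4(8) = 12 + 32 = 44°C
Mismatches (positions where the bases are not complementary): 1 (at position 5)
Effective Tm = 44 − 1×4 = 44 − 4 = 40°C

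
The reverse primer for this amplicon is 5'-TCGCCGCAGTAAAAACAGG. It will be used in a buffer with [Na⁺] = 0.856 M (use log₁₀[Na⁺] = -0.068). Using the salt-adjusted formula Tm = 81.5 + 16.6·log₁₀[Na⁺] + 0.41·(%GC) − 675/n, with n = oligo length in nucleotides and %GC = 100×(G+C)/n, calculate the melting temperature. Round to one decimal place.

Length n = 19. Scanning the sequence gives A=7, C=5, T=2, G=5.
G+C = 10, so %GC = 10/19 × 100 = 52.632%
Salt term: 16.6 × (-0.068) = -1.129
GC term: 0.41 × 52.632 = 21.579; length term: −675/19 = −35.526
Tm = 81.5 + (-1.129) + 21.579 − 35.526 = 66.424 → 66.4°C

66.4°C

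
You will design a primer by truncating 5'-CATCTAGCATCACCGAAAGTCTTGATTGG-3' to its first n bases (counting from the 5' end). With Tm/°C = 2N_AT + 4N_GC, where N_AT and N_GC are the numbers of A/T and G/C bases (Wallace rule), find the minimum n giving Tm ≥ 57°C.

First 19 bases: CATCTAGCATCACCGAAAG → Tm = 56°C (< 57°C)
First 20 bases: CATCTAGCATCACCGAAAGT → Tm = 58°C (≥ 57°C)
Since every base adds ≥2°C, Tm only increases with n, so the threshold is first crossed at n = 20.

n = 20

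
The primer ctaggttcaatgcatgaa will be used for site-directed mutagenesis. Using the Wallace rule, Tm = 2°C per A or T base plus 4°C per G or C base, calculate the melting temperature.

50°C

Scanning the sequence gives C=3, G=4, A=6, T=5.
AT pairs contribute 11, GC pairs contribute 7.
Tm = 2(11) + 4(7) = 22 + 28 = 50°C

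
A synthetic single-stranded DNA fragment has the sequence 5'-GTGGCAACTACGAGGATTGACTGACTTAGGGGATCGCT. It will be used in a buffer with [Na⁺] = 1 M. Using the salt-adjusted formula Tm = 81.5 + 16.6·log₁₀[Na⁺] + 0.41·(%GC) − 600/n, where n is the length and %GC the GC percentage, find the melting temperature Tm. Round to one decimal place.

Length n = 38. Base counts: A=9, C=7, T=9, G=13
G+C = 20, so %GC = 20/38 × 100 = 52.632%
Salt term: 16.6 × (0) = 0
GC term: 0.41 × 52.632 = 21.579; length term: −600/38 = −15.789
Tm = 81.5 + (0) + 21.579 − 15.789 = 87.29 → 87.3°C

87.3°C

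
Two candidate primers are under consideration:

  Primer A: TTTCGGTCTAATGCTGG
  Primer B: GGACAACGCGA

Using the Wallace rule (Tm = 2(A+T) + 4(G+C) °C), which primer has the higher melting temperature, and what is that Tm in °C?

Primer A, 50°C

Primer A: A+T=9, G+C=8 → Tm = 2(9)+4(8) = 50°C
Primer B: A+T=4, G+C=7 → Tm = 2(4)+4(7) = 36°C
50°C vs 36°C → primer A is higher.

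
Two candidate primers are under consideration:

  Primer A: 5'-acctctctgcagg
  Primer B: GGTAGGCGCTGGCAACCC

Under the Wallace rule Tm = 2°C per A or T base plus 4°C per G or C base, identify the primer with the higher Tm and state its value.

Primer B, 62°C

Primer A: A+T=5, G+C=8 → Tm = 2(5)+4(8) = 42°C
Primer B: A+T=5, G+C=13 → Tm = 2(5)+4(13) = 62°C
42°C vs 62°C → primer B is higher.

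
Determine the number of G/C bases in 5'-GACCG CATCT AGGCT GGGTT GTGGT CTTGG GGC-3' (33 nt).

Base counts: A=3, G=14, C=7, T=9
G+C = 14 + 7 = 21

21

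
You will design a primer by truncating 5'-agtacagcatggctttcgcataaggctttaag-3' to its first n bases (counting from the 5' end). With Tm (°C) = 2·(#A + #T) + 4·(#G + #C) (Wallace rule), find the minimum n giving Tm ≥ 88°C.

n = 31

First 30 bases: AGTACAGCATGGCTTTCGCATAAGGCTTTA → Tm = 86°C (< 88°C)
First 31 bases: AGTACAGCATGGCTTTCGCATAAGGCTTTAA → Tm = 88°C (≥ 88°C)
Since every base adds ≥2°C, Tm only increases with n, so the threshold is first crossed at n = 31.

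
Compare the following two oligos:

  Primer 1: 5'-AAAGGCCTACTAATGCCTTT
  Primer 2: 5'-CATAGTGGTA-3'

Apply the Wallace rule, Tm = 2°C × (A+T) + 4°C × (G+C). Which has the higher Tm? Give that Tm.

Primer 1: A+T=12, G+C=8 → Tm = 2(12)+4(8) = 56°C
Primer 2: A+T=6, G+C=4 → Tm = 2(6)+4(4) = 28°C
56°C vs 28°C → primer 1 is higher.

Primer 1, 56°C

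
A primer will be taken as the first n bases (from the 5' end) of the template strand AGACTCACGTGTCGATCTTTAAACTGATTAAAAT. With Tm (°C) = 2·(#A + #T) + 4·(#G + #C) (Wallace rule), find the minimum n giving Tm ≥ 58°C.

n = 20

First 19 bases: AGACTCACGTGTCGATCTT → Tm = 56°C (< 58°C)
First 20 bases: AGACTCACGTGTCGATCTTT → Tm = 58°C (≥ 58°C)
Each additional base adds 2°C (A/T) or 4°C (G/C), so Tm is non-decreasing in n; n = 20 is the first length to reach 58°C.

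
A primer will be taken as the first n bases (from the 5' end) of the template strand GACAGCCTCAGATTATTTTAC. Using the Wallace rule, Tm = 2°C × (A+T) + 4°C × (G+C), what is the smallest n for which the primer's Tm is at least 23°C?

First 6 bases: GACAGC → Tm = 20°C (< 23°C)
First 7 bases: GACAGCC → Tm = 24°C (≥ 23°C)
Since every base adds ≥2°C, Tm only increases with n, so the threshold is first crossed at n = 7.

n = 7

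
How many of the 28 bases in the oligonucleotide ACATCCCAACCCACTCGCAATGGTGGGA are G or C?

16

T=4, G=6, C=10, A=8
Total G or C: 6 + 10 = 16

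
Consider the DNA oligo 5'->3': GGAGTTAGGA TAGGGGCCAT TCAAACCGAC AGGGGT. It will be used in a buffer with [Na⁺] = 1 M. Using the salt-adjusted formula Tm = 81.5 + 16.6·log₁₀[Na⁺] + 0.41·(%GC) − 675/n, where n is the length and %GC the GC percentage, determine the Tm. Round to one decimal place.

Length n = 36. Base counts: A=10, T=6, C=6, G=14
G+C = 20, so %GC = 20/36 × 100 = 55.556%
Salt term: 16.6 × (0) = 0
GC term: 0.41 × 55.556 = 22.778; length term: −675/36 = −18.75
Tm = 81.5 + (0) + 22.778 − 18.75 = 85.528 → 85.5°C

85.5°C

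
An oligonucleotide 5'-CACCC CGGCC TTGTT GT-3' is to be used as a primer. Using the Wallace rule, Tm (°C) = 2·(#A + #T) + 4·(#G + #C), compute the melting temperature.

A=1, C=7, T=5, G=4
AT pairs contribute 6, GC pairs contribute 11.
Tm = 2(6) + 4(11) = 12 + 44 = 56°C

56°C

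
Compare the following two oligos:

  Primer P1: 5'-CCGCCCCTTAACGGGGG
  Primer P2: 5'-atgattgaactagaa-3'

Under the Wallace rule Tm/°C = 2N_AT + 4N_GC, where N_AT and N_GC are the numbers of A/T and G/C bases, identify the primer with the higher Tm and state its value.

Primer P1: A+T=4, G+C=13 → Tm = 2(4)+4(13) = 60°C
Primer P2: A+T=11, G+C=4 → Tm = 2(11)+4(4) = 38°C
60°C vs 38°C → primer P1 is higher.

Primer P1, 60°C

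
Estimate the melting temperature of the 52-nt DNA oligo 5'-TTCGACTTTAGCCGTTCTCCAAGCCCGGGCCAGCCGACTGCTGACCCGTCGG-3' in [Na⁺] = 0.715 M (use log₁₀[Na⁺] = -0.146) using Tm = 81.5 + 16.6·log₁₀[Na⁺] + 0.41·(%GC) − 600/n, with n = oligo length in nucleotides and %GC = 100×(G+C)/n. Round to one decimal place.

Length n = 52. Base counts: C=20, T=11, A=7, G=14
G+C = 34, so %GC = 34/52 × 100 = 65.385%
Salt term: 16.6 × (-0.146) = -2.424
GC term: 0.41 × 65.385 = 26.808; length term: −600/52 = −11.538
Tm = 81.5 + (-2.424) + 26.808 − 11.538 = 94.346 → 94.3°C

94.3°C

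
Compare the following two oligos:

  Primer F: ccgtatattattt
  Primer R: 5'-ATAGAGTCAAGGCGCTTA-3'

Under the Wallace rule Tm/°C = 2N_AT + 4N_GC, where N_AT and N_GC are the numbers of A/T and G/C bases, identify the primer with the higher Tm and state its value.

Primer F: A+T=10, G+C=3 → Tm = 2(10)+4(3) = 32°C
Primer R: A+T=10, G+C=8 → Tm = 2(10)+4(8) = 52°C
32°C vs 52°C → primer R is higher.

Primer R, 52°C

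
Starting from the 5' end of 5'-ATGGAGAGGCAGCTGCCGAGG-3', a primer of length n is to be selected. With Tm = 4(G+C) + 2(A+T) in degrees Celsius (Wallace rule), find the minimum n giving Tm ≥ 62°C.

n = 19

First 18 bases: ATGGAGAGGCAGCTGCCG → Tm = 60°C (< 62°C)
First 19 bases: ATGGAGAGGCAGCTGCCGA → Tm = 62°C (≥ 62°C)
Since every base adds ≥2°C, Tm only increases with n, so the threshold is first crossed at n = 19.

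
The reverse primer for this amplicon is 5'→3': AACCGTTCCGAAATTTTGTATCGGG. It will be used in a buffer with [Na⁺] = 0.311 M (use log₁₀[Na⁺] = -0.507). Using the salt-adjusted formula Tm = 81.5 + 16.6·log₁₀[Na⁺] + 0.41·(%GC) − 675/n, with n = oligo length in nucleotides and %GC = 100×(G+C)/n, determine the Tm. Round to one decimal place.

64.1°C

Length n = 25. Base counts: A=6, G=6, T=8, C=5
G+C = 11, so %GC = 11/25 × 100 = 44%
Salt term: 16.6 × (-0.507) = -8.416
GC term: 0.41 × 44 = 18.04; length term: −675/25 = −27
Tm = 81.5 + (-8.416) + 18.04 − 27 = 64.124 → 64.1°C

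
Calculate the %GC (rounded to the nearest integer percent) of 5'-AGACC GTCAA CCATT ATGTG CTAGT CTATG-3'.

43%

Base counts: A=8, G=6, C=7, T=9
G+C = 6 + 7 = 13 out of 30 bases
%GC = 13/30 × 100 = 43.33% ≈ 43%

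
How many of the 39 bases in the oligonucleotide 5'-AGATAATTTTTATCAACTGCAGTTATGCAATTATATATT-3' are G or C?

Base counts: G=4, T=17, A=14, C=4
G+C = 4 + 4 = 8

8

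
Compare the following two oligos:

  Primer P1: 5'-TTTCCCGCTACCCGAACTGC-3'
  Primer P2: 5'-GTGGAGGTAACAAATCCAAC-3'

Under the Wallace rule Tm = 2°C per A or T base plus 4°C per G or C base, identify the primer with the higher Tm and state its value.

Primer P1, 64°C

Primer P1: A+T=8, G+C=12 → Tm = 2(8)+4(12) = 64°C
Primer P2: A+T=11, G+C=9 → Tm = 2(11)+4(9) = 58°C
64°C vs 58°C → primer P1 is higher.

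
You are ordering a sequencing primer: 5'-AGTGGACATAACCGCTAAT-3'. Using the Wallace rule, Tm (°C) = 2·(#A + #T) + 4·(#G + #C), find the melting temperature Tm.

54°C

A=7, G=4, C=4, T=4
AT pairs contribute 11, GC pairs contribute 8.
Tm = 2×11 + 4×8 = 54°C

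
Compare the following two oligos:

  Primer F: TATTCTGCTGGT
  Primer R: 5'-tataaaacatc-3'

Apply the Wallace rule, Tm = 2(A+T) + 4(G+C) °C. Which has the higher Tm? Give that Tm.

Primer F, 34°C

Primer F: A+T=7, G+C=5 → Tm = 2(7)+4(5) = 34°C
Primer R: A+T=9, G+C=2 → Tm = 2(9)+4(2) = 26°C
34°C vs 26°C → primer F is higher.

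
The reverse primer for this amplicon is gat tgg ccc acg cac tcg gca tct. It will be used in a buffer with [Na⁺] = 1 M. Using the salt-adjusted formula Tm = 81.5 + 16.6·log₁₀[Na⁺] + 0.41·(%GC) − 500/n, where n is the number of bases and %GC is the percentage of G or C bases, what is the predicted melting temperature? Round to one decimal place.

86.3°C

Length n = 24. Counting bases: T=5, A=4, G=6, C=9
G+C = 15, so %GC = 15/24 × 100 = 62.5%
Salt term: 16.6 × (0) = 0
GC term: 0.41 × 62.5 = 25.625; length term: −500/24 = −20.833
Tm = 81.5 + (0) + 25.625 − 20.833 = 86.292 → 86.3°C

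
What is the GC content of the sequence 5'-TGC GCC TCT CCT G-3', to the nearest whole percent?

Base counts: G=3, T=4, C=6, A=0
G+C = 3 + 6 = 9 out of 13 bases
%GC = 9/13 × 100 = 69.23% ≈ 69%

69%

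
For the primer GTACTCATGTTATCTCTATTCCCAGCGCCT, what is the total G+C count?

14

Scanning the sequence gives A=5, G=4, T=11, C=10.
G+C = 4 + 10 = 14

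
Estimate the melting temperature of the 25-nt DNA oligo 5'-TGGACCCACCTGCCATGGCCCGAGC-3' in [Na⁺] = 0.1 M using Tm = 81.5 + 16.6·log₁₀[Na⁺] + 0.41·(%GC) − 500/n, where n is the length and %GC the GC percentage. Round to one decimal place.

74.4°C

Length n = 25. Counting bases: T=3, C=11, A=4, G=7
G+C = 18, so %GC = 18/25 × 100 = 72%
Salt term: 16.6 × (-1) = -16.6
GC term: 0.41 × 72 = 29.52; length term: −500/25 = −20
Tm = 81.5 + (-16.6) + 29.52 − 20 = 74.42 → 74.4°C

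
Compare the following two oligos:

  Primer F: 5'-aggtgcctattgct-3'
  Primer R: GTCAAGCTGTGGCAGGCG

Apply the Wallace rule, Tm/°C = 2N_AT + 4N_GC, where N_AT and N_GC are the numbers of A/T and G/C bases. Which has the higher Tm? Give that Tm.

Primer F: A+T=7, G+C=7 → Tm = 2(7)+4(7) = 42°C
Primer R: A+T=6, G+C=12 → Tm = 2(6)+4(12) = 60°C
42°C vs 60°C → primer R is higher.

Primer R, 60°C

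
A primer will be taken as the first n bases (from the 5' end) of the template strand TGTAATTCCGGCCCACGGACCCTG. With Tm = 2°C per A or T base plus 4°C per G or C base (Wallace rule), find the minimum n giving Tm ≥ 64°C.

n = 20

First 19 bases: TGTAATTCCGGCCCACGGA → Tm = 60°C (< 64°C)
First 20 bases: TGTAATTCCGGCCCACGGAC → Tm = 64°C (≥ 64°C)
Each additional base adds 2°C (A/T) or 4°C (G/C), so Tm is non-decreasing in n; n = 20 is the first length to reach 64°C.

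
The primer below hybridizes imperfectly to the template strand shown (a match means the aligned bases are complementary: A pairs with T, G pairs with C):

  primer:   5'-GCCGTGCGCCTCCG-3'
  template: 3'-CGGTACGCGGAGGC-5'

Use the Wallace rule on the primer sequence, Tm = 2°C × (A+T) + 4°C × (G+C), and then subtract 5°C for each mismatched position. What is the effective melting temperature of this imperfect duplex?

47°C

Primer base counts: A=0, T=2, G=5, C=7 → A+T=2, G+C=12
Perfect-match Tm = 2(2) + 4(12) = 4 + 48 = 52°C
Mismatches (positions where the bases are not complementary): 1 (at position 4)
Effective Tm = 52 − 1×5 = 52 − 5 = 47°C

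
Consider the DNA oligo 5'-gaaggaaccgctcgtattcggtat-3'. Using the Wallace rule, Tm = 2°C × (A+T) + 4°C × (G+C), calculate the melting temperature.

G=7, T=6, A=6, C=5
So N_AT = 12 and N_GC = 12.
Tm = 4·12 + 2·12 = 48 + 24 = 72°C

72°C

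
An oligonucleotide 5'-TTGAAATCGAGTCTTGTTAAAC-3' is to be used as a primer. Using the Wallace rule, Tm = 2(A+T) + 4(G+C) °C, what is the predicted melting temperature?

58°C

Base counts: T=8, C=3, A=7, G=4
So N_AT = 15 and N_GC = 7.
Tm = 4·7 + 2·15 = 28 + 30 = 58°C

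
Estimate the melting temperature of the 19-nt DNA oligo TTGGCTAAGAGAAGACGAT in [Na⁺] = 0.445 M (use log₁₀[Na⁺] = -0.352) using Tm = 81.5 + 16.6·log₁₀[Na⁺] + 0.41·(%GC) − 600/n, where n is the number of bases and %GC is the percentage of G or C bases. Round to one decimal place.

Length n = 19. Counting bases: T=4, G=6, A=7, C=2
G+C = 8, so %GC = 8/19 × 100 = 42.105%
Salt term: 16.6 × (-0.352) = -5.843
GC term: 0.41 × 42.105 = 17.263; length term: −600/19 = −31.579
Tm = 81.5 + (-5.843) + 17.263 − 31.579 = 61.341 → 61.3°C

61.3°C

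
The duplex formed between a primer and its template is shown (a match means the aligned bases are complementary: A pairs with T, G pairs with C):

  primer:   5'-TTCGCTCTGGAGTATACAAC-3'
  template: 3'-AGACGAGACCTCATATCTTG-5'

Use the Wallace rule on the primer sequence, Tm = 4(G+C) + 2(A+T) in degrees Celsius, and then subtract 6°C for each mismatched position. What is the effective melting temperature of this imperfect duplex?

Primer base counts: A=5, T=6, G=4, C=5 → A+T=11, G+C=9
Perfect-match Tm = 2(11) + 4(9) = 22 + 36 = 58°C
Mismatches (positions where the bases are not complementary): 3 (at positions 2, 3, 17)
Effective Tm = 58 − 3×6 = 58 − 18 = 40°C

40°C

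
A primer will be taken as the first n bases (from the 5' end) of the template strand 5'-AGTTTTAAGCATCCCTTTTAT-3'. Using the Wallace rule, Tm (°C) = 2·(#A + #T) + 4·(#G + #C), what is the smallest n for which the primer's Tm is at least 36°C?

First 13 bases: AGTTTTAAGCATC → Tm = 34°C (< 36°C)
First 14 bases: AGTTTTAAGCATCC → Tm = 38°C (≥ 36°C)
Each additional base adds 2°C (A/T) or 4°C (G/C), so Tm is non-decreasing in n; n = 14 is the first length to reach 36°C.

n = 14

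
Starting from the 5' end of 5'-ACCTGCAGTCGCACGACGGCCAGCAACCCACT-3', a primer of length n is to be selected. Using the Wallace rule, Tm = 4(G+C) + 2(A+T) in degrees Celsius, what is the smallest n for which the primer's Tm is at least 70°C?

First 20 bases: ACCTGCAGTCGCACGACGGC → Tm = 68°C (< 70°C)
First 21 bases: ACCTGCAGTCGCACGACGGCC → Tm = 72°C (≥ 70°C)
Each additional base adds 2°C (A/T) or 4°C (G/C), so Tm is non-decreasing in n; n = 21 is the first length to reach 70°C.

n = 21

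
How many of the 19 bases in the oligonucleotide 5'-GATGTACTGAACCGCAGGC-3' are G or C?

11

A=5, G=6, T=3, C=5
G+C = 6 + 5 = 11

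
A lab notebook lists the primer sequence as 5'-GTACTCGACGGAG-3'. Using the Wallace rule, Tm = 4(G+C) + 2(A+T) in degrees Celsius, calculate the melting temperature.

A=3, G=5, T=2, C=3
AT pairs contribute 5, GC pairs contribute 8.
Tm = 2(5) + 4(8) = 10 + 32 = 42°C

42°C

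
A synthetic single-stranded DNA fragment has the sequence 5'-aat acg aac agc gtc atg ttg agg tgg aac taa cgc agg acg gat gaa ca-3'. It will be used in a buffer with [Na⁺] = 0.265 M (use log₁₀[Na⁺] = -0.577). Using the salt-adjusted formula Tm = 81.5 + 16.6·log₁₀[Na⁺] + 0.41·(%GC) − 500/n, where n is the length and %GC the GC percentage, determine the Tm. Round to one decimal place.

81.6°C

Length n = 50. Scanning the sequence gives G=15, C=9, A=18, T=8.
G+C = 24, so %GC = 24/50 × 100 = 48%
Salt term: 16.6 × (-0.577) = -9.578
GC term: 0.41 × 48 = 19.68; length term: −500/50 = −10
Tm = 81.5 + (-9.578) + 19.68 − 10 = 81.602 → 81.6°C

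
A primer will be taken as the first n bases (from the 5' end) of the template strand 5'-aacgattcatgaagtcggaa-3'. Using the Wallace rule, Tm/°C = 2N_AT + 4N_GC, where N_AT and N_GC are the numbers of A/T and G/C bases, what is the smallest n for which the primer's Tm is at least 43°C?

First 15 bases: AACGATTCATGAAGT → Tm = 40°C (< 43°C)
First 16 bases: AACGATTCATGAAGTC → Tm = 44°C (≥ 43°C)
Since every base adds ≥2°C, Tm only increases with n, so the threshold is first crossed at n = 16.

n = 16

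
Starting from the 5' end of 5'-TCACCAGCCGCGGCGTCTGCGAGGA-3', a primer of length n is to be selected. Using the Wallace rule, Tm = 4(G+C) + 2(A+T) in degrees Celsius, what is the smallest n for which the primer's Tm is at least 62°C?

First 17 bases: TCACCAGCCGCGGCGTC → Tm = 60°C (< 62°C)
First 18 bases: TCACCAGCCGCGGCGTCT → Tm = 62°C (≥ 62°C)
Each additional base adds 2°C (A/T) or 4°C (G/C), so Tm is non-decreasing in n; n = 18 is the first length to reach 62°C.

n = 18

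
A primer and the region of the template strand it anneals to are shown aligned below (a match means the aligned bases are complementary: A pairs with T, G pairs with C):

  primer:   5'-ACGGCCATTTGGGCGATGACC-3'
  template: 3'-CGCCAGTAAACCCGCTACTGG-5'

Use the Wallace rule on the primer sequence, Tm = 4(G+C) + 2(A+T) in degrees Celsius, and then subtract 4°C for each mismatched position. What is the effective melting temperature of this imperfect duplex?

Primer base counts: A=4, T=4, G=7, C=6 → A+T=8, G+C=13
Perfect-match Tm = 2(8) + 4(13) = 16 + 52 = 68°C
Mismatches (positions where the bases are not complementary): 2 (at positions 1, 5)
Effective Tm = 68 − 2×4 = 68 − 8 = 60°C

60°C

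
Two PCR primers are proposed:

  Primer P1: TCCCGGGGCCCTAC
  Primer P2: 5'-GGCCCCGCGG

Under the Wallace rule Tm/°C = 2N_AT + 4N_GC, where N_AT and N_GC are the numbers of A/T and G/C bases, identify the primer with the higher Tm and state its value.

Primer P1, 50°C

Primer P1: A+T=3, G+C=11 → Tm = 2(3)+4(11) = 50°C
Primer P2: A+T=0, G+C=10 → Tm = 2(0)+4(10) = 40°C
50°C vs 40°C → primer P1 is higher.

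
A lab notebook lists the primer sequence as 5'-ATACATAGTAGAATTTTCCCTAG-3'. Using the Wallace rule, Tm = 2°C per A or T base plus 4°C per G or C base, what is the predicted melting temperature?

Base counts: A=8, T=8, G=3, C=4
A+T = 16, G+C = 7
Tm = 4·7 + 2·16 = 28 + 32 = 60°C

60°C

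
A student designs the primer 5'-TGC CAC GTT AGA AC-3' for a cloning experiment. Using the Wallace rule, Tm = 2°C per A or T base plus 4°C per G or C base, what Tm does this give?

42°C

Scanning the sequence gives A=4, C=4, G=3, T=3.
AT pairs contribute 7, GC pairs contribute 7.
Tm = 2×7 + 4×7 = 42°C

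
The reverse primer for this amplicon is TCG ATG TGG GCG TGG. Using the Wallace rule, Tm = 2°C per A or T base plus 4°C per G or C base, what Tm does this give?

50°C

Scanning the sequence gives C=2, A=1, G=8, T=4.
A+T = 5, G+C = 10
Tm = 2×5 + 4×10 = 50°C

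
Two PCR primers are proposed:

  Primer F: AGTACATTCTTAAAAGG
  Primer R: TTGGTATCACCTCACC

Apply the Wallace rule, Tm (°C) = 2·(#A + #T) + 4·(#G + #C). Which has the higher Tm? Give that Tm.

Primer R, 48°C

Primer F: A+T=12, G+C=5 → Tm = 2(12)+4(5) = 44°C
Primer R: A+T=8, G+C=8 → Tm = 2(8)+4(8) = 48°C
44°C vs 48°C → primer R is higher.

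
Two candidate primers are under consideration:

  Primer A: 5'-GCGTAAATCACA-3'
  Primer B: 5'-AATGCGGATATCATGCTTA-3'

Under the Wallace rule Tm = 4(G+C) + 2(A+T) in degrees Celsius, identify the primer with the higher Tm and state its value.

Primer A: A+T=7, G+C=5 → Tm = 2(7)+4(5) = 34°C
Primer B: A+T=12, G+C=7 → Tm = 2(12)+4(7) = 52°C
34°C vs 52°C → primer B is higher.

Primer B, 52°C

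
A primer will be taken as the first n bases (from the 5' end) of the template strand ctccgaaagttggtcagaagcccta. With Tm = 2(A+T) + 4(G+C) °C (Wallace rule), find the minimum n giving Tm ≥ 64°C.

n = 21

First 20 bases: CTCCGAAAGTTGGTCAGAAG → Tm = 60°C (< 64°C)
First 21 bases: CTCCGAAAGTTGGTCAGAAGC → Tm = 64°C (≥ 64°C)
Since every base adds ≥2°C, Tm only increases with n, so the threshold is first crossed at n = 21.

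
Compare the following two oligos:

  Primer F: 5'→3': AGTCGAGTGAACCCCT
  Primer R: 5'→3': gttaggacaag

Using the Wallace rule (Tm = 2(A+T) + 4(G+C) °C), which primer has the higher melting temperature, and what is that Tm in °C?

Primer F, 50°C

Primer F: A+T=7, G+C=9 → Tm = 2(7)+4(9) = 50°C
Primer R: A+T=6, G+C=5 → Tm = 2(6)+4(5) = 32°C
50°C vs 32°C → primer F is higher.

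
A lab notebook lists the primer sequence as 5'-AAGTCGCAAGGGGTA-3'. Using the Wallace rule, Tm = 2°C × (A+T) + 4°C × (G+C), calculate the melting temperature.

Scanning the sequence gives A=5, G=6, T=2, C=2.
AT pairs contribute 7, GC pairs contribute 8.
Tm = 4·8 + 2·7 = 32 + 14 = 46°C

46°C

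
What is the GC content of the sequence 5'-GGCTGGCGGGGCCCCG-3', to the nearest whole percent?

94%

Base counts: C=6, T=1, G=9, A=0
G+C = 9 + 6 = 15 out of 16 bases
%GC = 15/16 × 100 = 93.75% ≈ 94%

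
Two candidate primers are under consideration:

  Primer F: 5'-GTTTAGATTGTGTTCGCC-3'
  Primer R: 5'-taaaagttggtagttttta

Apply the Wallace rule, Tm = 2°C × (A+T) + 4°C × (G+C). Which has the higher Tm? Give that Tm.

Primer F: A+T=10, G+C=8 → Tm = 2(10)+4(8) = 52°C
Primer R: A+T=15, G+C=4 → Tm = 2(15)+4(4) = 46°C
52°C vs 46°C → primer F is higher.

Primer F, 52°C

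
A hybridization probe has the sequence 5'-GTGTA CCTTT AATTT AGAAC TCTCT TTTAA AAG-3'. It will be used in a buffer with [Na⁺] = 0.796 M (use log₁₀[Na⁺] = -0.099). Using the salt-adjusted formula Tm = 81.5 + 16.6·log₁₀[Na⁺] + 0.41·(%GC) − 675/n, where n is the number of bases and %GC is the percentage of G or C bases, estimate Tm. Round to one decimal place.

Length n = 33. Counting bases: T=14, C=5, G=4, A=10
G+C = 9, so %GC = 9/33 × 100 = 27.273%
Salt term: 16.6 × (-0.099) = -1.643
GC term: 0.41 × 27.273 = 11.182; length term: −675/33 = −20.455
Tm = 81.5 + (-1.643) + 11.182 − 20.455 = 70.584 → 70.6°C

70.6°C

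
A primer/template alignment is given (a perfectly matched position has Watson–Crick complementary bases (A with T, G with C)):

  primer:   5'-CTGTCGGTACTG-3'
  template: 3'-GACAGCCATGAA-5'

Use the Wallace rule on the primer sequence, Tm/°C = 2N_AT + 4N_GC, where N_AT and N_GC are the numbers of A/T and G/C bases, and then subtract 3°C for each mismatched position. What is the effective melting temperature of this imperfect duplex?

35°C

Primer base counts: A=1, T=4, G=4, C=3 → A+T=5, G+C=7
Perfect-match Tm = 2(5) + 4(7) = 10 + 28 = 38°C
Mismatches (positions where the bases are not complementary): 1 (at position 12)
Effective Tm = 38 − 1×3 = 38 − 3 = 35°C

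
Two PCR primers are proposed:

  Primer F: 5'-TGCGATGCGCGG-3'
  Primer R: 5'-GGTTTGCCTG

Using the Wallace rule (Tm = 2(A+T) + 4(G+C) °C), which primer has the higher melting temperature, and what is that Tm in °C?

Primer F: A+T=3, G+C=9 → Tm = 2(3)+4(9) = 42°C
Primer R: A+T=4, G+C=6 → Tm = 2(4)+4(6) = 32°C
42°C vs 32°C → primer F is higher.

Primer F, 42°C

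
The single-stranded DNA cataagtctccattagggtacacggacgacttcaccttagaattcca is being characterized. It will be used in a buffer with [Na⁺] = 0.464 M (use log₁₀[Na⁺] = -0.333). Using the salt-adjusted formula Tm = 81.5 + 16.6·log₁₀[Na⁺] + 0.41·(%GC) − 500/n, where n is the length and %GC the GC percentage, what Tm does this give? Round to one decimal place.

Length n = 47. Counting bases: T=12, A=14, G=8, C=13
G+C = 21, so %GC = 21/47 × 100 = 44.681%
Salt term: 16.6 × (-0.333) = -5.528
GC term: 0.41 × 44.681 = 18.319; length term: −500/47 = −10.638
Tm = 81.5 + (-5.528) + 18.319 − 10.638 = 83.653 → 83.7°C

83.7°C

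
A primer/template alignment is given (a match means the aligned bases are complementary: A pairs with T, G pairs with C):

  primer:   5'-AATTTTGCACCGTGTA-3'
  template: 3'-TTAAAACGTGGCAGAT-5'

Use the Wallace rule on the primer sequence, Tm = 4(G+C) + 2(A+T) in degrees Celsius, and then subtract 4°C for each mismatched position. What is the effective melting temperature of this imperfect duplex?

Primer base counts: A=4, T=6, G=3, C=3 → A+T=10, G+C=6
Perfect-match Tm = 2(10) + 4(6) = 20 + 24 = 44°C
Mismatches (positions where the bases are not complementary): 1 (at position 14)
Effective Tm = 44 − 1×4 = 44 − 4 = 40°C

40°C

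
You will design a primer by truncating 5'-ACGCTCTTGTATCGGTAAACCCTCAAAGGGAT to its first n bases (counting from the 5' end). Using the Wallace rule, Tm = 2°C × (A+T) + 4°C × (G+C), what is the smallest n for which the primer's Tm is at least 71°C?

n = 24

First 23 bases: ACGCTCTTGTATCGGTAAACCCT → Tm = 68°C (< 71°C)
First 24 bases: ACGCTCTTGTATCGGTAAACCCTC → Tm = 72°C (≥ 71°C)
Each additional base adds 2°C (A/T) or 4°C (G/C), so Tm is non-decreasing in n; n = 24 is the first length to reach 71°C.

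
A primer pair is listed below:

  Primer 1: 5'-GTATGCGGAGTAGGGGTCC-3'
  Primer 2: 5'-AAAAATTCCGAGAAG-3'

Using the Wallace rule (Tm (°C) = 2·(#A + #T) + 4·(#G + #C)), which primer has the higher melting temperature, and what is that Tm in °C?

Primer 1, 62°C

Primer 1: A+T=7, G+C=12 → Tm = 2(7)+4(12) = 62°C
Primer 2: A+T=10, G+C=5 → Tm = 2(10)+4(5) = 40°C
62°C vs 40°C → primer 1 is higher.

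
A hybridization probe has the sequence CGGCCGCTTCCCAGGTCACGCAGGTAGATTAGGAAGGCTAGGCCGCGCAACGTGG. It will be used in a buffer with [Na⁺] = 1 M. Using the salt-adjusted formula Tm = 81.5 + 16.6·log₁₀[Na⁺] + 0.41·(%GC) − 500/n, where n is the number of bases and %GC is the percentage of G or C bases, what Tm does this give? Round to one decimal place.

99.2°C

Length n = 55. T=8, C=16, G=20, A=11
G+C = 36, so %GC = 36/55 × 100 = 65.455%
Salt term: 16.6 × (0) = 0
GC term: 0.41 × 65.455 = 26.837; length term: −500/55 = −9.091
Tm = 81.5 + (0) + 26.837 − 9.091 = 99.246 → 99.2°C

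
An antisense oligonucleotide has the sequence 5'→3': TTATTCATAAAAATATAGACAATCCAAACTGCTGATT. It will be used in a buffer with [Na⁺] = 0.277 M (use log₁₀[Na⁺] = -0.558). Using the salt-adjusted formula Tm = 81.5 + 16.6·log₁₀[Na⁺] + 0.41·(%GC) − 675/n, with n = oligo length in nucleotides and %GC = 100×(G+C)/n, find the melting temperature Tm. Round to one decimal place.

Length n = 37. Base counts: T=12, G=3, C=6, A=16
G+C = 9, so %GC = 9/37 × 100 = 24.324%
Salt term: 16.6 × (-0.558) = -9.263
GC term: 0.41 × 24.324 = 9.973; length term: −675/37 = −18.243
Tm = 81.5 + (-9.263) + 9.973 − 18.243 = 63.967 → 64.0°C

64.0°C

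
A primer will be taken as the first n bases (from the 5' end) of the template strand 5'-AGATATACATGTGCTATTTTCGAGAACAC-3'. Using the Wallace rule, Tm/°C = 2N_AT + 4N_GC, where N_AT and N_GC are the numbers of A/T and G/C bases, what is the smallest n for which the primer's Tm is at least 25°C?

First 10 bases: AGATATACAT → Tm = 24°C (< 25°C)
First 11 bases: AGATATACATG → Tm = 28°C (≥ 25°C)
Each additional base adds 2°C (A/T) or 4°C (G/C), so Tm is non-decreasing in n; n = 11 is the first length to reach 25°C.

n = 11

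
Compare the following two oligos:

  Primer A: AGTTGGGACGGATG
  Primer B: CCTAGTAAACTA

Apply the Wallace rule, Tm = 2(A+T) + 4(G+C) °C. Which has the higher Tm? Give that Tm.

Primer A, 44°C

Primer A: A+T=6, G+C=8 → Tm = 2(6)+4(8) = 44°C
Primer B: A+T=8, G+C=4 → Tm = 2(8)+4(4) = 32°C
44°C vs 32°C → primer A is higher.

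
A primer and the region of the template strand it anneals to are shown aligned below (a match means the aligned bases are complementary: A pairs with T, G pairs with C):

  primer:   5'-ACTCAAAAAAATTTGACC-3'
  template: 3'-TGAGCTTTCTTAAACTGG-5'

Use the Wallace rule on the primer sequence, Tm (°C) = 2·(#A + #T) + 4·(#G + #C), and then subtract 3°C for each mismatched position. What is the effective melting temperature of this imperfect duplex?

40°C

Primer base counts: A=9, T=4, G=1, C=4 → A+T=13, G+C=5
Perfect-match Tm = 2(13) + 4(5) = 26 + 20 = 46°C
Mismatches (positions where the bases are not complementary): 2 (at positions 5, 9)
Effective Tm = 46 − 2×3 = 46 − 6 = 40°C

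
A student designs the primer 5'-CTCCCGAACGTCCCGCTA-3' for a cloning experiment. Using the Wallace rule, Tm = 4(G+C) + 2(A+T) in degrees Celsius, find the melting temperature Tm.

G=3, C=9, T=3, A=3
AT pairs contribute 6, GC pairs contribute 12.
Tm = 4·12 + 2·6 = 48 + 12 = 60°C

60°C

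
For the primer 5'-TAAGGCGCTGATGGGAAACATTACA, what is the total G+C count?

11

Scanning the sequence gives A=9, C=4, G=7, T=5.
G+C = 7 + 4 = 11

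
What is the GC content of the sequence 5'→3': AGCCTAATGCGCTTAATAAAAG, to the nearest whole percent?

Base counts: T=5, C=4, G=4, A=9
G+C = 4 + 4 = 8 out of 22 bases
%GC = 8/22 × 100 = 36.36% ≈ 36%

36%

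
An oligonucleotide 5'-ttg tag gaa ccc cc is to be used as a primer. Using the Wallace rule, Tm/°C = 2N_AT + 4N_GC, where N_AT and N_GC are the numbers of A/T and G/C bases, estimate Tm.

Base counts: G=3, C=5, T=3, A=3
AT pairs contribute 6, GC pairs contribute 8.
Tm = 4·8 + 2·6 = 32 + 12 = 44°C

44°C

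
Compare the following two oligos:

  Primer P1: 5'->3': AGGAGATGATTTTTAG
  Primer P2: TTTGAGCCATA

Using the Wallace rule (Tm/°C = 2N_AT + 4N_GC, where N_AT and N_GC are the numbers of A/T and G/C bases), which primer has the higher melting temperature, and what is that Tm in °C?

Primer P1: A+T=11, G+C=5 → Tm = 2(11)+4(5) = 42°C
Primer P2: A+T=7, G+C=4 → Tm = 2(7)+4(4) = 30°C
42°C vs 30°C → primer P1 is higher.

Primer P1, 42°C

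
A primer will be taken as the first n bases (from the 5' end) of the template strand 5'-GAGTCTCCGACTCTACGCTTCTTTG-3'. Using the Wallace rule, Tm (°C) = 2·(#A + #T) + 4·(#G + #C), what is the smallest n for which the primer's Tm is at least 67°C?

First 21 bases: GAGTCTCCGACTCTACGCTTC → Tm = 66°C (< 67°C)
First 22 bases: GAGTCTCCGACTCTACGCTTCT → Tm = 68°C (≥ 67°C)
Each additional base adds 2°C (A/T) or 4°C (G/C), so Tm is non-decreasing in n; n = 22 is the first length to reach 67°C.

n = 22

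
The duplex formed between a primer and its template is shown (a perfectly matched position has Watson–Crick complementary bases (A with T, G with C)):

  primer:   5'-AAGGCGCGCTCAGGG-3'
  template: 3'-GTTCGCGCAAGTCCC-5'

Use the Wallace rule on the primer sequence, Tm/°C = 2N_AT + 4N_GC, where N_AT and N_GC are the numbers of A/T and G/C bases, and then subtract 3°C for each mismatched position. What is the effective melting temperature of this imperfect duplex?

43°C

Primer base counts: A=3, T=1, G=7, C=4 → A+T=4, G+C=11
Perfect-match Tm = 2(4) + 4(11) = 8 + 44 = 52°C
Mismatches (positions where the bases are not complementary): 3 (at positions 1, 3, 9)
Effective Tm = 52 − 3×3 = 52 − 9 = 43°C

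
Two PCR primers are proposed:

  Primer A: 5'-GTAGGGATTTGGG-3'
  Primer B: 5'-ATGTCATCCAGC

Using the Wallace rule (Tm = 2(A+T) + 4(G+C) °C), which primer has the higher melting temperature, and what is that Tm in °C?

Primer A, 40°C

Primer A: A+T=6, G+C=7 → Tm = 2(6)+4(7) = 40°C
Primer B: A+T=6, G+C=6 → Tm = 2(6)+4(6) = 36°C
40°C vs 36°C → primer A is higher.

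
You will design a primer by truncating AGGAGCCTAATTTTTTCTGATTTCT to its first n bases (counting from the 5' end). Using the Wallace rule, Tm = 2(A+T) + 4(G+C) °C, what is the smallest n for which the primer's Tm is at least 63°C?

First 23 bases: AGGAGCCTAATTTTTTCTGATTT → Tm = 60°C (< 63°C)
First 24 bases: AGGAGCCTAATTTTTTCTGATTTC → Tm = 64°C (≥ 63°C)
Each additional base adds 2°C (A/T) or 4°C (G/C), so Tm is non-decreasing in n; n = 24 is the first length to reach 63°C.

n = 24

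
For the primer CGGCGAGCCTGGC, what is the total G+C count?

Scanning the sequence gives T=1, A=1, G=6, C=5.
G+C = 6 + 5 = 11

11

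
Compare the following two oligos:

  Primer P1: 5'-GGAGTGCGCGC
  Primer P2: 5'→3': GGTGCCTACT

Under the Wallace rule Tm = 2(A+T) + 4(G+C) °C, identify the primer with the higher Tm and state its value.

Primer P1, 40°C

Primer P1: A+T=2, G+C=9 → Tm = 2(2)+4(9) = 40°C
Primer P2: A+T=4, G+C=6 → Tm = 2(4)+4(6) = 32°C
40°C vs 32°C → primer P1 is higher.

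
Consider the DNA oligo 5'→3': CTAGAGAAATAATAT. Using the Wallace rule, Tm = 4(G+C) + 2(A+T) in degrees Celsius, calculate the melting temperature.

Counting bases: G=2, A=8, C=1, T=4
AT pairs contribute 12, GC pairs contribute 3.
Tm = 2×12 + 4×3 = 36°C

36°C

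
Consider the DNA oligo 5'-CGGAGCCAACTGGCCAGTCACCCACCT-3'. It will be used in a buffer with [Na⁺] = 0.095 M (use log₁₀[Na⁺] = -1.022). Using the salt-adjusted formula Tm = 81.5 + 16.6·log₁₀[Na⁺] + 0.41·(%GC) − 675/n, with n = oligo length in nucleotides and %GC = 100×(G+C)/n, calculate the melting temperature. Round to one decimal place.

66.9°C

Length n = 27. Counting bases: C=12, T=3, G=6, A=6
G+C = 18, so %GC = 18/27 × 100 = 66.667%
Salt term: 16.6 × (-1.022) = -16.965
GC term: 0.41 × 66.667 = 27.333; length term: −675/27 = −25
Tm = 81.5 + (-16.965) + 27.333 − 25 = 66.868 → 66.9°C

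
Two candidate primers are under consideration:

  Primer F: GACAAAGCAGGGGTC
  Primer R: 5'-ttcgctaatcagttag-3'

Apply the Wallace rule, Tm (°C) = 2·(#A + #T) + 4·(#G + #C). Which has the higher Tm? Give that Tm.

Primer F: A+T=6, G+C=9 → Tm = 2(6)+4(9) = 48°C
Primer R: A+T=10, G+C=6 → Tm = 2(10)+4(6) = 44°C
48°C vs 44°C → primer F is higher.

Primer F, 48°C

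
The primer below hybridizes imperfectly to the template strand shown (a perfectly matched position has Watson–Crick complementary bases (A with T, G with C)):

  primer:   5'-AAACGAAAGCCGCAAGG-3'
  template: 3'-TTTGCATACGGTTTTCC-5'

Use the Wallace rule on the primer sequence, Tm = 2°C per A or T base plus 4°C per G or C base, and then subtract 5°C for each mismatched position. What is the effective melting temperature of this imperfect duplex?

32°C

Primer base counts: A=8, T=0, G=5, C=4 → A+T=8, G+C=9
Perfect-match Tm = 2(8) + 4(9) = 16 + 36 = 52°C
Mismatches (positions where the bases are not complementary): 4 (at positions 6, 8, 12, 13)
Effective Tm = 52 − 4×5 = 52 − 20 = 32°C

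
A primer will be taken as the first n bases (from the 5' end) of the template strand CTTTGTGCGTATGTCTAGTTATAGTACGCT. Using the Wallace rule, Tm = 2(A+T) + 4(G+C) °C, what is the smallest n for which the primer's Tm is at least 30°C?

First 9 bases: CTTTGTGCG → Tm = 28°C (< 30°C)
First 10 bases: CTTTGTGCGT → Tm = 30°C (≥ 30°C)
Since every base adds ≥2°C, Tm only increases with n, so the threshold is first crossed at n = 10.

n = 10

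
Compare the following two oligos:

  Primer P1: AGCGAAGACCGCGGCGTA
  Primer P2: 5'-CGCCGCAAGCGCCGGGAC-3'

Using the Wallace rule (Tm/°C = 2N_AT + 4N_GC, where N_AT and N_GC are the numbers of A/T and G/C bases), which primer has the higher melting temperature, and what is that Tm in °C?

Primer P1: A+T=6, G+C=12 → Tm = 2(6)+4(12) = 60°C
Primer P2: A+T=3, G+C=15 → Tm = 2(3)+4(15) = 66°C
60°C vs 66°C → primer P2 is higher.

Primer P2, 66°C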